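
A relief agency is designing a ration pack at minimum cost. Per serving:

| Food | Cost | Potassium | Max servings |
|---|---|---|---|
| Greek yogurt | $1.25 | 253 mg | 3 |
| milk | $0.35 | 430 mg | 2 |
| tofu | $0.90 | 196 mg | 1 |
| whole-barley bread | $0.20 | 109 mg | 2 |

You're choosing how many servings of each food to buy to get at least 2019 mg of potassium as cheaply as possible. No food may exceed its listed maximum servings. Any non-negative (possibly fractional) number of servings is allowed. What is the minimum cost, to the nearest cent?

$5.68

Cost per mg of potassium: milk $0.0008, whole-barley bread $0.0018, tofu $0.0046, Greek yogurt $0.0049.
Take 2 servings of milk: +860.0 mg potassium for $0.70 (total $0.70, still need 1159.0 mg).
Take 2 servings of whole-barley bread: +218.0 mg potassium for $0.40 (total $1.10, still need 941.0 mg).
Take 1 serving of tofu: +196.0 mg potassium for $0.90 (total $2.00, still need 745.0 mg).
Take 2.945 servings of Greek yogurt: +745.0 mg potassium for $3.68 (total $5.68, still need 0.0 mg).
Greedy by cheapest-per-mg is optimal for a single linear constraint, so the minimum cost is $5.68.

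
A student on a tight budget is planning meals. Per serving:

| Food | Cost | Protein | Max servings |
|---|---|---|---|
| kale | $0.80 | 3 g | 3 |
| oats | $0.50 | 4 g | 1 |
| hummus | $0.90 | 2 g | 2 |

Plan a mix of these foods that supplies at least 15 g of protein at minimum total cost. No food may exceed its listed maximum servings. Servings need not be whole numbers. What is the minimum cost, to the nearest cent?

Cost per g of protein: oats $0.1250, kale $0.2667, hummus $0.4500.
Take 1 serving of oats: +4.0 g protein for $0.50 (total $0.50, still need 11.0 g).
Take 3 servings of kale: +9.0 g protein for $2.40 (total $2.90, still need 2.0 g).
Take 1 serving of hummus: +2.0 g protein for $0.90 (total $3.80, still need 0.0 g).
Filling from the cheapest source first is optimal under one linear minimum: $3.80.

$3.80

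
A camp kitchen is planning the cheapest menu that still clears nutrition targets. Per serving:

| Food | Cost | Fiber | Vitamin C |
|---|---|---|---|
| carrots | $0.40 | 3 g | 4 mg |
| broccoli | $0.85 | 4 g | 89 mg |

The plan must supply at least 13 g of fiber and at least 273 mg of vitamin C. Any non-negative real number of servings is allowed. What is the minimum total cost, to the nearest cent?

$2.70

An LP optimum is at a vertex; with two nutrient constraints at most two foods are used. Check each candidate.
carrots only: max(13/3, 273/4) = 68.25 servings → $27.30.
broccoli only: max(13/4, 273/89) = 3.25 servings → $2.76.
carrots + broccoli with both tight: 0.259 servings and 3.056 servings → $2.70.
The minimum over all feasible corners is $2.70.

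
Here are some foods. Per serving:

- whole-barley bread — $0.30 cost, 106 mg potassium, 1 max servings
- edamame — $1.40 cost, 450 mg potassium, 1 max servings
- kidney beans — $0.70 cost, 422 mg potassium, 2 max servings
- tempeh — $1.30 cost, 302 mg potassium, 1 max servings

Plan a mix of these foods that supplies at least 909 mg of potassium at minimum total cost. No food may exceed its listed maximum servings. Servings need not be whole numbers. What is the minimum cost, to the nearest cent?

$1.58

Cost per mg of potassium: kidney beans $0.0017, whole-barley bread $0.0028, edamame $0.0031, tempeh $0.0043.
Take 2 servings of kidney beans: +844.0 mg potassium for $1.40 (total $1.40, still need 65.0 mg).
Take 0.6132 servings of whole-barley bread: +65.0 mg potassium for $0.18 (total $1.58, still need 0.0 mg).
Filling from the cheapest source first is optimal under one linear minimum: $1.58.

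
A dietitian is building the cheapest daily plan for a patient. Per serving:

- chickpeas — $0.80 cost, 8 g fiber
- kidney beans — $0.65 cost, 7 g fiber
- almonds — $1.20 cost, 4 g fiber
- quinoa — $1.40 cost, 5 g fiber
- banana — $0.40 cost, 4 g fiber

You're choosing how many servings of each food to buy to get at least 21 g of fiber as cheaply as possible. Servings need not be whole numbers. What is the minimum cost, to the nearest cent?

Cost per g of fiber: kidney beans $0.0929, chickpeas $0.1000, banana $0.1000, quinoa $0.2800, almonds $0.3000.
With no serving limits, use only kidney beans: 21 g / 7 g = 3 servings × $0.65 = $1.95.

$1.95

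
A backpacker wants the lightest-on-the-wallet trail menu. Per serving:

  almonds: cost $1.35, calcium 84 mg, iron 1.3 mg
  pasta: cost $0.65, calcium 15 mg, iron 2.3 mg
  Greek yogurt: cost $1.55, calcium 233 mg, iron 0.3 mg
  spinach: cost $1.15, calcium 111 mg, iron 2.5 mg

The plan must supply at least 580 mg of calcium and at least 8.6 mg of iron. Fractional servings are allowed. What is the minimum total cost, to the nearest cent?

almonds only: max(580/84, 8.6/1.3) = 6.905 servings → $9.32.
pasta only: max(580/15, 8.6/2.3) = 38.67 servings → $25.13.
Greek yogurt only: max(580/233, 8.6/0.3) = 28.67 servings → $44.43.
spinach only: max(580/111, 8.6/2.5) = 5.225 servings → $6.01.
almonds + pasta: the both-tight solution has a negative serving — not a feasible corner.
almonds + Greek yogurt with both tight: 6.589 servings and 0.1138 servings → $9.07.
almonds + spinach with both targets exact would need a negative amount; discard.
pasta + Greek yogurt with both tight: 3.443 servings and 2.268 servings → $5.75.
pasta + spinach: the both-tight solution has a negative serving — not a feasible corner.
Greek yogurt + spinach with both tight: 0.902 servings and 3.332 servings → $5.23.
So the least-cost plan costs $5.23.

$5.23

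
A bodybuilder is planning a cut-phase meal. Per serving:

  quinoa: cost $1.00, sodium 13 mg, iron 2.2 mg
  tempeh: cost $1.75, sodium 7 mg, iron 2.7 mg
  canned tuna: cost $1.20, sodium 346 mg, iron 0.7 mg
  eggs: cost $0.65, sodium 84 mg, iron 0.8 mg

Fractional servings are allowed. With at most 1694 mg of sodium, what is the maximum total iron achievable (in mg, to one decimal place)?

Iron per mg sodium: tempeh 0.3857, quinoa 0.1692, eggs 0.009524, canned tuna 0.002023.
With no serving limits, spend the whole sodium allowance on tempeh: 1694 mg / 7 mg × 2.7 mg = 653.4 mg.

653.4 mg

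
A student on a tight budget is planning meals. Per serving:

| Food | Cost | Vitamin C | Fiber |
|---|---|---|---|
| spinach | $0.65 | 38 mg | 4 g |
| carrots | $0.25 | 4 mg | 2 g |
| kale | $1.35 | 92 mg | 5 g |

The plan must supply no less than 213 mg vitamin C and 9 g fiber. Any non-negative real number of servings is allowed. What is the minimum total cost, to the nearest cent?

$3.13

For a min-cost LP with two ≥-constraints, a basic feasible solution has at most two positive variables.
spinach only: max(213/38, 9/4) = 5.605 servings → $3.64.
carrots only: max(213/4, 9/2) = 53.25 servings → $13.31.
kale only: max(213/92, 9/5) = 2.315 servings → $3.13.
spinach + carrots: intersection lies outside the first quadrant.
spinach + kale with both targets exact would need a negative amount; discard.
carrots + kale: intersection lies outside the first quadrant.
So the least-cost plan costs $3.13.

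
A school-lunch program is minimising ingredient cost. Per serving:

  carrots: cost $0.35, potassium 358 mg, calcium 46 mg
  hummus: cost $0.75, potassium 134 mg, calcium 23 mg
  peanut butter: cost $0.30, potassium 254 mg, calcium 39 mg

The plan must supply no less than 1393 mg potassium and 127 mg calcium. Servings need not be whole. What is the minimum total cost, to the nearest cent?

$1.36

carrots only: max(1393/358, 127/46) = 3.891 servings → $1.36.
hummus only: max(1393/134, 127/23) = 10.4 servings → $7.80.
peanut butter only: max(1393/254, 127/39) = 5.484 servings → $1.65.
carrots + hummus with both targets exact would need a negative amount; discard.
carrots + peanut butter: intersection lies outside the first quadrant.
hummus + peanut butter with both targets exact would need a negative amount; discard.
Cheapest feasible corner: $1.36.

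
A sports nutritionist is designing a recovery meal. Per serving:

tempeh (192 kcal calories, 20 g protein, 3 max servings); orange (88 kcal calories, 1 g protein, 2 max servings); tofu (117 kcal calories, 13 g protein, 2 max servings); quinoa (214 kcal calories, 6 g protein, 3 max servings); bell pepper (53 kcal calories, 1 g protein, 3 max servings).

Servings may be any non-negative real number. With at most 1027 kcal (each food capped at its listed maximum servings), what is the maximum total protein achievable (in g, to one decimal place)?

Protein per kcal: tofu 0.1111, tempeh 0.1042, quinoa 0.02804, bell pepper 0.01887, orange 0.01136.
Take 2 servings of tofu: uses 234 kcal, +26.0 g protein (running total 26.0 g).
Take 3 servings of tempeh: uses 576 kcal, +60.0 g protein (running total 86.0 g).
Take 1.014 servings of quinoa: uses 217 kcal, +6.1 g protein (running total 92.1 g).
Filling greedily by protein-per-kcal is optimal for one linear limit, giving 92.1 g.

92.1 g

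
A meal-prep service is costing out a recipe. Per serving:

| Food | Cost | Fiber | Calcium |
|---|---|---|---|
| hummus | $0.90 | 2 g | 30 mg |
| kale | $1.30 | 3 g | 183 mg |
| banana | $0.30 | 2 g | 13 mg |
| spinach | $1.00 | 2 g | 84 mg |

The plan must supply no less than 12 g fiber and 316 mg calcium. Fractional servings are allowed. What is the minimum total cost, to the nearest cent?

$3.04

At the optimum either one food covers both requirements or two foods hit both targets exactly; no other combination can be cheaper.
hummus only: max(12/2, 316/30) = 10.53 servings → $9.48.
kale only: max(12/3, 316/183) = 4 servings → $5.20.
banana only: max(12/2, 316/13) = 24.31 servings → $7.29.
spinach only: max(12/2, 316/84) = 6 servings → $6.00.
hummus + kale with both tight: 4.522 servings and 0.9855 servings → $5.35.
hummus + banana with both targets exact would need a negative amount; discard.
hummus + spinach with both tight: 3.481 servings and 2.519 servings → $5.65.
kale + banana with both tight: 1.456 servings and 3.817 servings → $3.04.
kale + spinach: intersection lies outside the first quadrant.
banana + spinach with both tight: 2.648 servings and 3.352 servings → $4.15.
So the least-cost plan costs $3.04.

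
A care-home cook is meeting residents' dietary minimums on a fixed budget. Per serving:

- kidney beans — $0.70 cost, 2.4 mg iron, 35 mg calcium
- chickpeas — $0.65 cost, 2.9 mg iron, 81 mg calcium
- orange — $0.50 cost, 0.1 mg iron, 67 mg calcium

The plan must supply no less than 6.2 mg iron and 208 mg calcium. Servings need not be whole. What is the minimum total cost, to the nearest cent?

$1.65

Minimising a linear cost over {iron ≥ 6.2, calcium ≥ 208, servings ≥ 0} — the optimum is at a vertex, using one or two foods.
kidney beans only: max(6.2/2.4, 208/35) = 5.943 servings → $4.16.
chickpeas only: max(6.2/2.9, 208/81) = 2.568 servings → $1.67.
orange only: max(6.2/0.1, 208/67) = 62 servings → $31.00.
kidney beans + chickpeas: intersection lies outside the first quadrant.
kidney beans + orange with both tight: 2.509 servings and 1.794 servings → $2.65.
chickpeas + orange with both tight: 2.119 servings and 0.5424 servings → $1.65.
The minimum over all feasible corners is $1.65.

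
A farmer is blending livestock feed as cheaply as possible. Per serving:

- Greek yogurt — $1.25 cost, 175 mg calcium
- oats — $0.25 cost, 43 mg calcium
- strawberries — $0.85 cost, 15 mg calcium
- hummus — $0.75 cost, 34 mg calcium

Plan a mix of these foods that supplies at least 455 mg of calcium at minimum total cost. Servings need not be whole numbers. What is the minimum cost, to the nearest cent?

Cost per mg of calcium: oats $0.0058, Greek yogurt $0.0071, hummus $0.0221, strawberries $0.0567.
With no serving limits, use only oats: 455 mg / 43 mg = 10.58 servings × $0.25 = $2.65.

$2.65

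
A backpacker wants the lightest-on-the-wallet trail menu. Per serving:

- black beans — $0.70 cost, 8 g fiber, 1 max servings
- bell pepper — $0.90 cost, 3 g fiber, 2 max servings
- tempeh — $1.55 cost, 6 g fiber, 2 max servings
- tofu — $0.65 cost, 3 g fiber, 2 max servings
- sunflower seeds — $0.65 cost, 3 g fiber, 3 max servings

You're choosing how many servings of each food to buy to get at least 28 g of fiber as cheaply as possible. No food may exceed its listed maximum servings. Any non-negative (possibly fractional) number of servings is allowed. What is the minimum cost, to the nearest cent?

Cost per g of fiber: black beans $0.0875, tofu $0.2167, sunflower seeds $0.2167, tempeh $0.2583, bell pepper $0.3000.
Take 1 serving of black beans: +8.0 g fiber for $0.70 (total $0.70, still need 20.0 g).
Take 2 servings of tofu: +6.0 g fiber for $1.30 (total $2.00, still need 14.0 g).
Take 3 servings of sunflower seeds: +9.0 g fiber for $1.95 (total $3.95, still need 5.0 g).
Take 0.8333 servings of tempeh: +5.0 g fiber for $1.29 (total $5.24, still need 0.0 g).
Filling from the cheapest source first is optimal under one linear minimum: $5.24.

$5.24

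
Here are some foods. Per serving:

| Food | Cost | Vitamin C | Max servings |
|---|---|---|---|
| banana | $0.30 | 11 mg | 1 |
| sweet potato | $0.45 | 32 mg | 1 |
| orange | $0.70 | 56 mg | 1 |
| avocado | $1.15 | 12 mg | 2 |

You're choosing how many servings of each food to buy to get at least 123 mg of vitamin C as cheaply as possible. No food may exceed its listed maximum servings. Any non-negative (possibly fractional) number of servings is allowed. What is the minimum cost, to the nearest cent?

$3.75

Cost per mg of vitamin C: orange $0.0125, sweet potato $0.0141, banana $0.0273, avocado $0.0958.
Take 1 serving of orange: +56.0 mg vitamin C for $0.70 (total $0.70, still need 67.0 mg).
Take 1 serving of sweet potato: +32.0 mg vitamin C for $0.45 (total $1.15, still need 35.0 mg).
Take 1 serving of banana: +11.0 mg vitamin C for $0.30 (total $1.45, still need 24.0 mg).
Take 2 servings of avocado: +24.0 mg vitamin C for $2.30 (total $3.75, still need 0.0 mg).
Greedy by cheapest-per-mg is optimal for a single linear constraint, so the minimum cost is $3.75.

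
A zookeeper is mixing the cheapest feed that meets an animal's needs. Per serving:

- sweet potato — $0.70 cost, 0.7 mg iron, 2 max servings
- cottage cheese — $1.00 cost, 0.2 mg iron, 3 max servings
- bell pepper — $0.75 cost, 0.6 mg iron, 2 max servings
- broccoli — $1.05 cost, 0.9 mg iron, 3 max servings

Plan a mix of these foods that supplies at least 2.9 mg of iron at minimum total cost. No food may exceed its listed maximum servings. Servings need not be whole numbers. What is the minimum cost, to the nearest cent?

Cost per mg of iron: sweet potato $1.0000, broccoli $1.1667, bell pepper $1.2500, cottage cheese $5.0000.
Take 2 servings of sweet potato: +1.4 mg iron for $1.40 (total $1.40, still need 1.5 mg).
Take 1.667 servings of broccoli: +1.5 mg iron for $1.75 (total $3.15, still need 0.0 mg).
Greedy by cheapest-per-mg is optimal for a single linear constraint, so the minimum cost is $3.15.

$3.15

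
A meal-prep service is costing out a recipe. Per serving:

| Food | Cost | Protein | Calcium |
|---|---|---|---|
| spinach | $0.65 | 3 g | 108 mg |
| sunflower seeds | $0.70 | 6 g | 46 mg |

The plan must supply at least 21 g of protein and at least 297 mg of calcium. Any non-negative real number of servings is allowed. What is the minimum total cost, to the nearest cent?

Check every corner: each single food scaled to meet both minima, and each pair solved so both constraints bind.
spinach only: max(21/3, 297/108) = 7 servings → $4.55.
sunflower seeds only: max(21/6, 297/46) = 6.457 servings → $4.52.
spinach + sunflower seeds with both tight: 1.6 servings and 2.7 servings → $2.93.
Cheapest feasible corner: $2.93.

$2.93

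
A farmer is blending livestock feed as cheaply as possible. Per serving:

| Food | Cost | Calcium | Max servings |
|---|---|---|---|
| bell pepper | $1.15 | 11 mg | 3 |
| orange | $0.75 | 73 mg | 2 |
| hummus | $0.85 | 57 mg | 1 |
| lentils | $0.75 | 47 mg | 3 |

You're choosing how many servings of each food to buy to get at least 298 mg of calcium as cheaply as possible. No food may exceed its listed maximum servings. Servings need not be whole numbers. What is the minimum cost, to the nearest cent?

$3.87

Cost per mg of calcium: orange $0.0103, hummus $0.0149, lentils $0.0160, bell pepper $0.1045.
Take 2 servings of orange: +146.0 mg calcium for $1.50 (total $1.50, still need 152.0 mg).
Take 1 serving of hummus: +57.0 mg calcium for $0.85 (total $2.35, still need 95.0 mg).
Take 2.021 servings of lentils: +95.0 mg calcium for $1.52 (total $3.87, still need 0.0 mg).
Greedy by cheapest-per-mg is optimal for a single linear constraint, so the minimum cost is $3.87.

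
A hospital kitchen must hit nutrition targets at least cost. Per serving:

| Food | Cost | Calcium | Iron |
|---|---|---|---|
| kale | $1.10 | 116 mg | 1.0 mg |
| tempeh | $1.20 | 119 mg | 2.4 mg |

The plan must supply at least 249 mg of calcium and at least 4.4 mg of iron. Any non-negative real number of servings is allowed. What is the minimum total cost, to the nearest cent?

An LP optimum is at a vertex; with two nutrient constraints at most two foods are used. Check each candidate.
kale only: max(249/116, 4.4/1.0) = 4.4 servings → $4.84.
tempeh only: max(249/119, 4.4/2.4) = 2.092 servings → $2.51.
kale + tempeh with both tight: 0.4642 servings and 1.64 servings → $2.48.
The minimum over all feasible corners is $2.48.

$2.48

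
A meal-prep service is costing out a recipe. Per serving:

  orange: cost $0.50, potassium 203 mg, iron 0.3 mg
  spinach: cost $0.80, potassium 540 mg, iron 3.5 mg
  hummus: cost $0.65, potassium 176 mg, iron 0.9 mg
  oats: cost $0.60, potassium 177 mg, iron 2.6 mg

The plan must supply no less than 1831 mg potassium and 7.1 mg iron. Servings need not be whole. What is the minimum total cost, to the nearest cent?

Minimising a linear cost over {potassium ≥ 1831, iron ≥ 7.1, servings ≥ 0} — the optimum is at a vertex, using one or two foods.
orange only: max(1831/203, 7.1/0.3) = 23.67 servings → $11.83.
spinach only: max(1831/540, 7.1/3.5) = 3.391 servings → $2.71.
hummus only: max(1831/176, 7.1/0.9) = 10.4 servings → $6.76.
oats only: max(1831/177, 7.1/2.6) = 10.34 servings → $6.21.
orange + spinach with both tight: 4.694 servings and 1.626 servings → $3.65.
orange + hummus with both tight: 3.066 servings and 6.867 servings → $6.00.
orange + oats with both tight: 7.381 servings and 1.879 servings → $4.82.
spinach + hummus: the both-tight solution has a negative serving — not a feasible corner.
spinach + oats with both targets exact would need a negative amount; discard.
hummus + oats: intersection lies outside the first quadrant.
So the least-cost plan costs $2.71.

$2.71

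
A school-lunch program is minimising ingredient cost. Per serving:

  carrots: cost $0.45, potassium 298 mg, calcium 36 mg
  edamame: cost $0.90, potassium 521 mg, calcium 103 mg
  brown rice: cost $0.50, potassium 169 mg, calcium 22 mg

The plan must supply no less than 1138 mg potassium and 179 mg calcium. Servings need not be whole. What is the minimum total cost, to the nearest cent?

$1.84

Minimising a linear cost over {potassium ≥ 1138, calcium ≥ 179, servings ≥ 0} — the optimum is at a vertex, using one or two foods.
carrots only: max(1138/298, 179/36) = 4.972 servings → $2.24.
edamame only: max(1138/521, 179/103) = 2.184 servings → $1.97.
brown rice only: max(1138/169, 179/22) = 8.136 servings → $4.07.
carrots + edamame with both tight: 2.007 servings and 1.037 servings → $1.84.
carrots + brown rice with both targets exact would need a negative amount; discard.
edamame + brown rice with both tight: 0.8772 servings and 4.029 servings → $2.80.
Cheapest feasible corner: $1.84.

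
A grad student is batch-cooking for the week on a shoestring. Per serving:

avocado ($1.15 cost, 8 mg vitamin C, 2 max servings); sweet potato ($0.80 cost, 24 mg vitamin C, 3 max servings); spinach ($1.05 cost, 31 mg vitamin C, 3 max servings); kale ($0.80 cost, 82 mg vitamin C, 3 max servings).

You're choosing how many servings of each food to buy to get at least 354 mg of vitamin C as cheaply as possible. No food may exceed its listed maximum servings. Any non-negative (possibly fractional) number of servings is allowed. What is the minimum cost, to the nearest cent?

Cost per mg of vitamin C: kale $0.0098, sweet potato $0.0333, spinach $0.0339, avocado $0.1437.
Take 3 servings of kale: +246.0 mg vitamin C for $2.40 (total $2.40, still need 108.0 mg).
Take 3 servings of sweet potato: +72.0 mg vitamin C for $2.40 (total $4.80, still need 36.0 mg).
Take 1.161 servings of spinach: +36.0 mg vitamin C for $1.22 (total $6.02, still need 0.0 mg).
Greedy by cheapest-per-mg is optimal for a single linear constraint, so the minimum cost is $6.02.

$6.02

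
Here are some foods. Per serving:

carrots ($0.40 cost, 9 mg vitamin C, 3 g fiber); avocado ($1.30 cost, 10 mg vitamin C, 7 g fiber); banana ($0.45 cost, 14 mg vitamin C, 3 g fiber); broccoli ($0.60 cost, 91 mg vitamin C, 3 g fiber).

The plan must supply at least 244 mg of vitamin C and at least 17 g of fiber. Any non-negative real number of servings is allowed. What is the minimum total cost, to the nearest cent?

For a min-cost LP with two ≥-constraints, a basic feasible solution has at most two positive variables.
carrots only: max(244/9, 17/3) = 27.11 servings → $10.84.
avocado only: max(244/10, 17/7) = 24.4 servings → $31.72.
banana only: max(244/14, 17/3) = 17.43 servings → $7.84.
broccoli only: max(244/91, 17/3) = 5.667 servings → $3.40.
carrots + avocado: the both-tight solution has a negative serving — not a feasible corner.
carrots + banana with both targets exact would need a negative amount; discard.
carrots + broccoli with both tight: 3.313 servings and 2.354 servings → $2.74.
avocado + banana: the both-tight solution has a negative serving — not a feasible corner.
avocado + broccoli with both tight: 1.343 servings and 2.534 servings → $3.27.
banana + broccoli with both tight: 3.528 servings and 2.139 servings → $2.87.
Cheapest feasible corner: $2.74.

$2.74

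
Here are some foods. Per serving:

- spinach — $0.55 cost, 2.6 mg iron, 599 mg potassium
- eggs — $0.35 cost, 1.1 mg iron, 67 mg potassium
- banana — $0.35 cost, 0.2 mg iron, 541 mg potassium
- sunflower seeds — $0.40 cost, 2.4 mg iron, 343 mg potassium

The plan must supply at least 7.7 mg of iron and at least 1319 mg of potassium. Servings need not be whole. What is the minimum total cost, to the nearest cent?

$1.40

At the optimum either one food covers both requirements or two foods hit both targets exactly; no other combination can be cheaper.
spinach only: max(7.7/2.6, 1319/599) = 2.962 servings → $1.63.
eggs only: max(7.7/1.1, 1319/67) = 19.69 servings → $6.89.
banana only: max(7.7/0.2, 1319/541) = 38.5 servings → $13.47.
sunflower seeds only: max(7.7/2.4, 1319/343) = 3.845 servings → $1.54.
spinach + eggs with both tight: 1.929 servings and 2.44 servings → $1.92.
spinach + banana with both targets exact would need a negative amount; discard.
spinach + sunflower seeds with both tight: 0.961 servings and 2.167 servings → $1.40.
eggs + banana with both tight: 6.708 servings and 1.607 servings → $2.91.
eggs + sunflower seeds: the both-tight solution has a negative serving — not a feasible corner.
banana + sunflower seeds with both tight: 0.4265 servings and 3.173 servings → $1.42.
The minimum over all feasible corners is $1.40.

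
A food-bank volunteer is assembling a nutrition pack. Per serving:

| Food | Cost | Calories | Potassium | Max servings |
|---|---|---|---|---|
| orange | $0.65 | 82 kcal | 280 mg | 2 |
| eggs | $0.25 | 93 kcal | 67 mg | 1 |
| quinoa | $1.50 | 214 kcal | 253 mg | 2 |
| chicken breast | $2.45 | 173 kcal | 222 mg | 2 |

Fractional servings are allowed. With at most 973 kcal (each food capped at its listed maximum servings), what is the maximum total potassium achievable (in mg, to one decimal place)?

Potassium per kcal: orange 3.415, chicken breast 1.283, quinoa 1.182, eggs 0.7204.
Take 2 servings of orange: uses 164 kcal, +560.0 mg potassium (running total 560.0 mg).
Take 2 servings of chicken breast: uses 346 kcal, +444.0 mg potassium (running total 1004.0 mg).
Take 2 servings of quinoa: uses 428 kcal, +506.0 mg potassium (running total 1510.0 mg).
Take 0.3763 servings of eggs: uses 35 kcal, +25.2 mg potassium (running total 1535.2 mg).
Greedy by best ratio exhausts the calories allowance optimally: 1535.2 mg.

1535.2 mg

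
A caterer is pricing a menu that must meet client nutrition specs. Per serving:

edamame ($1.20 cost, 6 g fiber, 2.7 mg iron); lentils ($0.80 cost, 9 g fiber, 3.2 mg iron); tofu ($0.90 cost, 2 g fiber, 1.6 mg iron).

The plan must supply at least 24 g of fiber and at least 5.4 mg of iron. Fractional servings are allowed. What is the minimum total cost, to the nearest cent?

This is a tiny linear program; its minimum lies at a vertex of the feasible set. List the vertices and price them.
edamame only: max(24/6, 5.4/2.7) = 4 servings → $4.80.
lentils only: max(24/9, 5.4/3.2) = 2.667 servings → $2.13.
tofu only: max(24/2, 5.4/1.6) = 12 servings → $10.80.
edamame + lentils with both targets exact would need a negative amount; discard.
edamame + tofu: intersection lies outside the first quadrant.
lentils + tofu: intersection lies outside the first quadrant.
The minimum over all feasible corners is $2.13.

$2.13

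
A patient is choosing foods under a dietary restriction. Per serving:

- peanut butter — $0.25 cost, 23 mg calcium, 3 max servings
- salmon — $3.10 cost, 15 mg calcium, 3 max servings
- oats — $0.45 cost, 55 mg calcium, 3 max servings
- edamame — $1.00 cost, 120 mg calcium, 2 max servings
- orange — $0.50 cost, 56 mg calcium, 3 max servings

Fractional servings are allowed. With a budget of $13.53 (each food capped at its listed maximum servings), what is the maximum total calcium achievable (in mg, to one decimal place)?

680.4 mg

Calcium per dollar: oats 122.2, edamame 120, orange 112, peanut butter 92, salmon 4.839.
Take 3 servings of oats: spends $1.35, +165.0 mg calcium (running total 165.0 mg).
Take 2 servings of edamame: spends $2.00, +240.0 mg calcium (running total 405.0 mg).
Take 3 servings of orange: spends $1.50, +168.0 mg calcium (running total 573.0 mg).
Take 3 servings of peanut butter: spends $0.75, +69.0 mg calcium (running total 642.0 mg).
Take 2.558 servings of salmon: spends $7.93, +38.4 mg calcium (running total 680.4 mg).
Filling greedily by calcium-per-dollar is optimal for one linear limit, giving 680.4 mg.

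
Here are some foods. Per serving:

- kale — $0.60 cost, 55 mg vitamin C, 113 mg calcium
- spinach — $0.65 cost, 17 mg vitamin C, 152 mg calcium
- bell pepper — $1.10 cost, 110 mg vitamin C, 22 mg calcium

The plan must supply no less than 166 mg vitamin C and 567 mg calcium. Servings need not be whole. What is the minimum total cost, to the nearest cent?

Two binding constraints pin down two serving amounts, so the optimal mix uses at most two foods. The candidates are each food alone (scaled to the tighter of vitamin C/calcium) and each pair with both constraints tight.
kale only: max(166/55, 567/113) = 5.018 servings → $3.01.
spinach only: max(166/17, 567/152) = 9.765 servings → $6.35.
bell pepper only: max(166/110, 567/22) = 25.77 servings → $28.35.
kale + spinach with both tight: 2.422 servings and 1.93 servings → $2.71.
kale + bell pepper: the both-tight solution has a negative serving — not a feasible corner.
spinach + bell pepper with both tight: 3.592 servings and 0.9539 servings → $3.38.
Cheapest feasible corner: $2.71.

$2.71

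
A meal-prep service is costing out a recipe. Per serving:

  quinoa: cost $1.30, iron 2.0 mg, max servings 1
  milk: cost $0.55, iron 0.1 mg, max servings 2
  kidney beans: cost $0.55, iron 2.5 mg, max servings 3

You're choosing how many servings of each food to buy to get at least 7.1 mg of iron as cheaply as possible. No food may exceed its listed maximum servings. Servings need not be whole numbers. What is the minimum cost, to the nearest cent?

Cost per mg of iron: kidney beans $0.2200, quinoa $0.6500, milk $5.5000.
Take 2.84 servings of kidney beans: +7.1 mg iron for $1.56 (total $1.56, still need 0.0 mg).
Filling from the cheapest source first is optimal under one linear minimum: $1.56.

$1.56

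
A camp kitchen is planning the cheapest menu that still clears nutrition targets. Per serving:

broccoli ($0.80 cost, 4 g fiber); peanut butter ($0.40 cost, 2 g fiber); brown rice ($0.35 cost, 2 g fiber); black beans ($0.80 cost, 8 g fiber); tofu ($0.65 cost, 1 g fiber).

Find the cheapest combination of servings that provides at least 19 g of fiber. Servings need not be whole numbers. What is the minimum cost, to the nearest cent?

$1.90

Cost per g of fiber: black beans $0.1000, brown rice $0.1750, broccoli $0.2000, peanut butter $0.2000, tofu $0.6500.
With no serving limits, use only black beans: 19 g / 8 g = 2.375 servings × $0.80 = $1.90.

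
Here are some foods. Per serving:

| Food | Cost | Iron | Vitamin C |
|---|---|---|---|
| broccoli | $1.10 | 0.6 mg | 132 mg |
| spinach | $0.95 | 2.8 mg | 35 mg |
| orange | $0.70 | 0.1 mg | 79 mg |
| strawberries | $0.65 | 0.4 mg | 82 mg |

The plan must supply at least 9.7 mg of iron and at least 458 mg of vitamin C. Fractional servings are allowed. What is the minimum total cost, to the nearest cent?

$5.54

Minimising a linear cost over {iron ≥ 9.7, vitamin C ≥ 458, servings ≥ 0} — the optimum is at a vertex, using one or two foods.
broccoli only: max(9.7/0.6, 458/132) = 16.17 servings → $17.78.
spinach only: max(9.7/2.8, 458/35) = 13.09 servings → $12.43.
orange only: max(9.7/0.1, 458/79) = 97 servings → $67.90.
strawberries only: max(9.7/0.4, 458/82) = 24.25 servings → $15.76.
broccoli + spinach with both tight: 2.705 servings and 2.885 servings → $5.72.
broccoli + orange with both targets exact would need a negative amount; discard.
broccoli + strawberries: intersection lies outside the first quadrant.
spinach + orange with both tight: 3.31 servings and 4.331 servings → $6.18.
spinach + strawberries with both tight: 2.84 servings and 4.373 servings → $5.54.
orange + strawberries with both targets exact would need a negative amount; discard.
Cheapest feasible corner: $5.54.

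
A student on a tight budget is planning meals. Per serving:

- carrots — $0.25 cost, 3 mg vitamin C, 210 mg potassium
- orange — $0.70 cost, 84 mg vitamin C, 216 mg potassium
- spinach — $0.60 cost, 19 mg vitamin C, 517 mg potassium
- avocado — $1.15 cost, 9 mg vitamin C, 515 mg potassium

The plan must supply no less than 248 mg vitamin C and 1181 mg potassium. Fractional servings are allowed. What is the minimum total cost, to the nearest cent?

$2.58

carrots only: max(248/3, 1181/210) = 82.67 servings → $20.67.
orange only: max(248/84, 1181/216) = 5.468 servings → $3.83.
spinach only: max(248/19, 1181/517) = 13.05 servings → $7.83.
avocado only: max(248/9, 1181/515) = 27.56 servings → $31.69.
carrots + orange with both tight: 2.686 servings and 2.856 servings → $2.67.
carrots + spinach: the both-tight solution has a negative serving — not a feasible corner.
carrots + avocado with both targets exact would need a negative amount; discard.
orange + spinach with both tight: 2.69 servings and 1.161 servings → $2.58.
orange + avocado with both tight: 2.834 servings and 1.105 servings → $3.25.
spinach + avocado with both targets exact would need a negative amount; discard.
Cheapest feasible corner: $2.58.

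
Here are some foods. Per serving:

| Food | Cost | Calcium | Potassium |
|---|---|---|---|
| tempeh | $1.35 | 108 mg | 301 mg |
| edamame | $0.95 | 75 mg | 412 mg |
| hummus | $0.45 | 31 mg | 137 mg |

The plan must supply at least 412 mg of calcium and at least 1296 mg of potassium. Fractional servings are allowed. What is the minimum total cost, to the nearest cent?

$5.16

Minimising a linear cost over {calcium ≥ 412, potassium ≥ 1296, servings ≥ 0} — the optimum is at a vertex, using one or two foods.
tempeh only: max(412/108, 1296/301) = 4.306 servings → $5.81.
edamame only: max(412/75, 1296/412) = 5.493 servings → $5.22.
hummus only: max(412/31, 1296/137) = 13.29 servings → $5.98.
tempeh + edamame with both tight: 3.309 servings and 0.7279 servings → $5.16.
tempeh + hummus with both tight: 2.977 servings and 2.92 servings → $5.33.
edamame + hummus: the both-tight solution has a negative serving — not a feasible corner.
So the least-cost plan costs $5.16.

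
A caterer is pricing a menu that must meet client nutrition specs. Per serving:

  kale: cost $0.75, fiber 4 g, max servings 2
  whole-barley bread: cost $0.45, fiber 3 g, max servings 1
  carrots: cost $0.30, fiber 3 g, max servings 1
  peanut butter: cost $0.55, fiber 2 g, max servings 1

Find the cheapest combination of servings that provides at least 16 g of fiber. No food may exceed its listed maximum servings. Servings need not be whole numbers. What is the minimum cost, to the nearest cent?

$2.80

Cost per g of fiber: carrots $0.1000, whole-barley bread $0.1500, kale $0.1875, peanut butter $0.2750.
Take 1 serving of carrots: +3.0 g fiber for $0.30 (total $0.30, still need 13.0 g).
Take 1 serving of whole-barley bread: +3.0 g fiber for $0.45 (total $0.75, still need 10.0 g).
Take 2 servings of kale: +8.0 g fiber for $1.50 (total $2.25, still need 2.0 g).
Take 1 serving of peanut butter: +2.0 g fiber for $0.55 (total $2.80, still need 0.0 g).
Filling from the cheapest source first is optimal under one linear minimum: $2.80.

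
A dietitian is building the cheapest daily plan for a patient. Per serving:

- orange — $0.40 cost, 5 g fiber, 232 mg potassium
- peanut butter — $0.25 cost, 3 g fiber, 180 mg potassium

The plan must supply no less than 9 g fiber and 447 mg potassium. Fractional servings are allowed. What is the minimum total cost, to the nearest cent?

$0.73

Compare the cost at each extreme point of the feasible region.
orange only: max(9/5, 447/232) = 1.927 servings → $0.77.
peanut butter only: max(9/3, 447/180) = 3 servings → $0.75.
orange + peanut butter with both tight: 1.368 servings and 0.7206 servings → $0.73.
So the least-cost plan costs $0.73.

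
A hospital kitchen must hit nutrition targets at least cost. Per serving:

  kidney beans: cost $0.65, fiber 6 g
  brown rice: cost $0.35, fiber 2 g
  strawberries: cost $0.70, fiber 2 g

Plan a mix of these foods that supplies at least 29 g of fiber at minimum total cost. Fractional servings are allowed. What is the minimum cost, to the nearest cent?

Cost per g of fiber: kidney beans $0.1083, brown rice $0.1750, strawberries $0.3500.
With no serving limits, use only kidney beans: 29 g / 6 g = 4.833 servings × $0.65 = $3.14.

$3.14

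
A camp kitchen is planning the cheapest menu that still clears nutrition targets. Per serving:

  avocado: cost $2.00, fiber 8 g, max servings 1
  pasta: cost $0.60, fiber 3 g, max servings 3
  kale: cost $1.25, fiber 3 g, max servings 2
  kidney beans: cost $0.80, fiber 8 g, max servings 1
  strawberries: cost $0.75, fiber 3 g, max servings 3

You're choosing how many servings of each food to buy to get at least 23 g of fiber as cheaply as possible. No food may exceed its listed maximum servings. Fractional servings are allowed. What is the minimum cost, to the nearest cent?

$4.10

Cost per g of fiber: kidney beans $0.1000, pasta $0.2000, avocado $0.2500, strawberries $0.2500, kale $0.4167.
Take 1 serving of kidney beans: +8.0 g fiber for $0.80 (total $0.80, still need 15.0 g).
Take 3 servings of pasta: +9.0 g fiber for $1.80 (total $2.60, still need 6.0 g).
Take 0.75 servings of avocado: +6.0 g fiber for $1.50 (total $4.10, still need 0.0 g).
Filling from the cheapest source first is optimal under one linear minimum: $4.10.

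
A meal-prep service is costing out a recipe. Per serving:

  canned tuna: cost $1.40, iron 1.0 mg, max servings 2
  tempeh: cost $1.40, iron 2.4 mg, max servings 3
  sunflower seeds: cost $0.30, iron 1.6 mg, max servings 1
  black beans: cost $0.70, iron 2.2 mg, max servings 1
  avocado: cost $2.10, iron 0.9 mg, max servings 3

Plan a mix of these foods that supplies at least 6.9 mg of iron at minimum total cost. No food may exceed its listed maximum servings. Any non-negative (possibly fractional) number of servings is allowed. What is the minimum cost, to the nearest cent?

$2.81

Cost per mg of iron: sunflower seeds $0.1875, black beans $0.3182, tempeh $0.5833, canned tuna $1.4000, avocado $2.3333.
Take 1 serving of sunflower seeds: +1.6 mg iron for $0.30 (total $0.30, still need 5.3 mg).
Take 1 serving of black beans: +2.2 mg iron for $0.70 (total $1.00, still need 3.1 mg).
Take 1.292 servings of tempeh: +3.1 mg iron for $1.81 (total $2.81, still need 0.0 mg).
Greedy by cheapest-per-mg is optimal for a single linear constraint, so the minimum cost is $2.81.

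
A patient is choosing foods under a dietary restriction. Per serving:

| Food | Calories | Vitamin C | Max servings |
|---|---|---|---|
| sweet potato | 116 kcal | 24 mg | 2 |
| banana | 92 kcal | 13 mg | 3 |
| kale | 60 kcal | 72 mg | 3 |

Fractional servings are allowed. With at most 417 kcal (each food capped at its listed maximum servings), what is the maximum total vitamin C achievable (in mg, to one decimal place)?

264.7 mg

Vitamin C per kcal: kale 1.2, sweet potato 0.2069, banana 0.1413.
Take 3 servings of kale: uses 180 kcal, +216.0 mg vitamin C (running total 216.0 mg).
Take 2 servings of sweet potato: uses 232 kcal, +48.0 mg vitamin C (running total 264.0 mg).
Take 0.05435 servings of banana: uses 5 kcal, +0.7 mg vitamin C (running total 264.7 mg).
Filling greedily by vitamin C-per-kcal is optimal for one linear limit, giving 264.7 mg.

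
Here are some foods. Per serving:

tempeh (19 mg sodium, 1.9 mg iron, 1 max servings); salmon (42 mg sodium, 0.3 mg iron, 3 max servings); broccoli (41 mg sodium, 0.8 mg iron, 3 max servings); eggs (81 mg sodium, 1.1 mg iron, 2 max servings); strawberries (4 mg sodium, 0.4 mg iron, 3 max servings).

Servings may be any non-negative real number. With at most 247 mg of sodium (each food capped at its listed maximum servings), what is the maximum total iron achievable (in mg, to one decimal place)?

Iron per mg sodium: tempeh 0.1, strawberries 0.1, broccoli 0.01951, eggs 0.01358, salmon 0.007143.
Take 1 serving of tempeh: uses 19 mg sodium, +1.9 mg iron (running total 1.9 mg).
Take 3 servings of strawberries: uses 12 mg sodium, +1.2 mg iron (running total 3.1 mg).
Take 3 servings of broccoli: uses 123 mg sodium, +2.4 mg iron (running total 5.5 mg).
Take 1.148 servings of eggs: uses 93 mg sodium, +1.3 mg iron (running total 6.8 mg).
Filling greedily by iron-per-mg sodium is optimal for one linear limit, giving 6.8 mg.

6.8 mg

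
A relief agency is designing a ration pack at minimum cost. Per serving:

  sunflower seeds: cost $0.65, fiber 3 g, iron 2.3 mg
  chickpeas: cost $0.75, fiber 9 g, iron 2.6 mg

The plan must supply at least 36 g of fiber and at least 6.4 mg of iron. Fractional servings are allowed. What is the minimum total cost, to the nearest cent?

$3.00

Two binding constraints pin down two serving amounts, so the optimal mix uses at most two foods. The candidates are each food alone (scaled to the tighter of fiber/iron) and each pair with both constraints tight.
sunflower seeds only: max(36/3, 6.4/2.3) = 12 servings → $7.80.
chickpeas only: max(36/9, 6.4/2.6) = 4 servings → $3.00.
sunflower seeds + chickpeas: the both-tight solution has a negative serving — not a feasible corner.
So the least-cost plan costs $3.00.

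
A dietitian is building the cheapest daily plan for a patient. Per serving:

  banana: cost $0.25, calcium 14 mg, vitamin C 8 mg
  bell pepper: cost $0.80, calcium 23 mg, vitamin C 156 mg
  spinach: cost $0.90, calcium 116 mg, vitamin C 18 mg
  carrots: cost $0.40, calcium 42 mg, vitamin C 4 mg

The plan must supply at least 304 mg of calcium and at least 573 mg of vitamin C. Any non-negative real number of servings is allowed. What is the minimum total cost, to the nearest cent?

$4.50

This is a tiny linear program; its minimum lies at a vertex of the feasible set. List the vertices and price them.
banana only: max(304/14, 573/8) = 71.62 servings → $17.91.
bell pepper only: max(304/23, 573/156) = 13.22 servings → $10.57.
spinach only: max(304/116, 573/18) = 31.83 servings → $28.65.
carrots only: max(304/42, 573/4) = 143.2 servings → $57.30.
banana + bell pepper with both tight: 17.12 servings and 2.795 servings → $6.52.
banana + spinach: intersection lies outside the first quadrant.
banana + carrots with both targets exact would need a negative amount; discard.
bell pepper + spinach with both tight: 3.45 servings and 1.937 servings → $4.50.
bell pepper + carrots with both tight: 3.537 servings and 5.301 servings → $4.95.
spinach + carrots with both targets exact would need a negative amount; discard.
Cheapest feasible corner: $4.50.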